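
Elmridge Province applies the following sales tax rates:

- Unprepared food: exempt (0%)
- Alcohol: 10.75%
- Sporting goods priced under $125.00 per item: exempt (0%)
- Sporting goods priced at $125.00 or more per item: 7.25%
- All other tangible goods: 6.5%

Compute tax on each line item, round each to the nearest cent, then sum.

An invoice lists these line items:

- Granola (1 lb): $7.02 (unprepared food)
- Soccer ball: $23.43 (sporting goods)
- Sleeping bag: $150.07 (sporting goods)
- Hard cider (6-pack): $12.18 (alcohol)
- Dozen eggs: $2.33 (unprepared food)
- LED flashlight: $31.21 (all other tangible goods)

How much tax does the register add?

Granola (1 lb) $7.02: unprepared food → 0% → $0.00
Soccer ball $23.43: sporting goods, under $125.00 → 0% → $0.00
Sleeping bag $150.07: sporting goods, $125.00 or more → 7.25% → $10.88
Hard cider (6-pack) $12.18: alcohol → 10.75% → $1.31
Dozen eggs $2.33: unprepared food → 0% → $0.00
LED flashlight $31.21: all other tangible goods → 6.5% → $2.03
Total tax = $10.88 + $1.31 + $2.03 = $14.22

$14.22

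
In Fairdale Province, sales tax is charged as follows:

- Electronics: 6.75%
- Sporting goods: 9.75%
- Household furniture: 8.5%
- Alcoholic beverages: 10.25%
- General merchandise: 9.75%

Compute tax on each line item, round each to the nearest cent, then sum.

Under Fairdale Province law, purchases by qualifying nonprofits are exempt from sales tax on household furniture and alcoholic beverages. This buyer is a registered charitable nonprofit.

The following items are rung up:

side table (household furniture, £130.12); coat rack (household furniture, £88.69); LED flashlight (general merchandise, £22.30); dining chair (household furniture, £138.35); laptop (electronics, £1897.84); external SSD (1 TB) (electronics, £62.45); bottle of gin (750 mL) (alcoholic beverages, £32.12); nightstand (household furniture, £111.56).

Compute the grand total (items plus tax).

£2617.92

Side table £130.12: household furniture, buyer-exempt → 0% → £0.00
Coat rack £88.69: household furniture, buyer-exempt → 0% → £0.00
LED flashlight £22.30: general merchandise → 9.75% → £2.17
Dining chair £138.35: household furniture, buyer-exempt → 0% → £0.00
Laptop £1897.84: electronics → 6.75% → £128.10
External SSD (1 TB) £62.45: electronics → 6.75% → £4.22
Bottle of gin (750 mL) £32.12: alcoholic beverages, buyer-exempt → 0% → £0.00
Nightstand £111.56: household furniture, buyer-exempt → 0% → £0.00
Subtotal = £2483.43; tax = £134.49; total due = £2617.92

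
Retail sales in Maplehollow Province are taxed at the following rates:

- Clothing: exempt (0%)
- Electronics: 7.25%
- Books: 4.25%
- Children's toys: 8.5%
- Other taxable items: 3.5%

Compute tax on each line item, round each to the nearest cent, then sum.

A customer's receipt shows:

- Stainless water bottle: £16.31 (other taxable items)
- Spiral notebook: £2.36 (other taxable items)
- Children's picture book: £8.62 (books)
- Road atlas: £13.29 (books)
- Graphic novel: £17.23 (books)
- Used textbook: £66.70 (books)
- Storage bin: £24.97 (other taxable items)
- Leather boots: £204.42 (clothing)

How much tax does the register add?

Stainless water bottle £16.31: other taxable items → 3.5% → £0.57
Spiral notebook £2.36: other taxable items → 3.5% → £0.08
Children's picture book £8.62: books → 4.25% → £0.37
Road atlas £13.29: books → 4.25% → £0.56
Graphic novel £17.23: books → 4.25% → £0.73
Used textbook £66.70: books → 4.25% → £2.83
Storage bin £24.97: other taxable items → 3.5% → £0.87
Leather boots £204.42: clothing → 0% → £0.00
Total tax = £0.57 + £0.08 + £0.37 + £0.56 + £0.73 + £2.83 + £0.87 = £6.01

£6.01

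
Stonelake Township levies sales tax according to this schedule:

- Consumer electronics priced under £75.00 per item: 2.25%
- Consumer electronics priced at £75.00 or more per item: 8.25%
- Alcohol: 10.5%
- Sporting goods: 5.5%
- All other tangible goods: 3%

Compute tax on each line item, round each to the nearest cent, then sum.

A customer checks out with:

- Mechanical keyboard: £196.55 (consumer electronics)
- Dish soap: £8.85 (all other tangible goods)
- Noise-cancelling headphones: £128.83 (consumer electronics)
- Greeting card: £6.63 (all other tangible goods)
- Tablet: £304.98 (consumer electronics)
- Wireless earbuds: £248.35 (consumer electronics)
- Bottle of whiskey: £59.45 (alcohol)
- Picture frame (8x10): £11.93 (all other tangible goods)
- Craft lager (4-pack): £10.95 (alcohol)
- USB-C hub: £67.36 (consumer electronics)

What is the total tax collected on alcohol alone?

£7.39

Bottle of whiskey £59.45: alcohol → 10.5% → £6.24
Craft lager (4-pack) £10.95: alcohol → 10.5% → £1.15
Tax on alcohol = £6.24 + £1.15 = £7.39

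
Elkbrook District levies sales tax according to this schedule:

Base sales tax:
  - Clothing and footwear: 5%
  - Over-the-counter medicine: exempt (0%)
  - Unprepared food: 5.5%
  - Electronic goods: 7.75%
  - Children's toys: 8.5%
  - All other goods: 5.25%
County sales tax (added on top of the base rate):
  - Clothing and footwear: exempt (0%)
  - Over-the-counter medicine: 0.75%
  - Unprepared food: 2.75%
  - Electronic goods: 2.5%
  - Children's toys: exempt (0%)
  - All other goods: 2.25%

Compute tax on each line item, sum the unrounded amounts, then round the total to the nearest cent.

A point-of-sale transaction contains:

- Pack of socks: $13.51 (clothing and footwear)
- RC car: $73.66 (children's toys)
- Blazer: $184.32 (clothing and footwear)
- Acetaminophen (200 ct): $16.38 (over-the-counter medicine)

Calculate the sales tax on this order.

$16.28

Pack of socks $13.51: clothing and footwear → 5% + 0% county = 5% → $0.6755
RC car $73.66: children's toys → 8.5% + 0% county = 8.5% → $6.2611
Blazer $184.32: clothing and footwear → 5% + 0% county = 5% → $9.216
Acetaminophen (200 ct) $16.38: over-the-counter medicine → 0% + 0.75% county = 0.75% → $0.12285
Unrounded tax sum = $16.27545 → $16.28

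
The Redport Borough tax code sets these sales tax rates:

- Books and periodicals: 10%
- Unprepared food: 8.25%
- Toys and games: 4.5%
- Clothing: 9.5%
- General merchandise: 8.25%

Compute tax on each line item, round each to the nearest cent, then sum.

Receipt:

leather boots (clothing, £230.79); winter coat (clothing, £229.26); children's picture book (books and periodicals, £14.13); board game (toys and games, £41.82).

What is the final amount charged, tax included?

Leather boots £230.79: clothing → 9.5% → £21.93
Winter coat £229.26: clothing → 9.5% → £21.78
Children's picture book £14.13: books and periodicals → 10% → £1.41
Board game £41.82: toys and games → 4.5% → £1.88
Subtotal = £516.00; tax = £47.00; total due = £563.00

£563.00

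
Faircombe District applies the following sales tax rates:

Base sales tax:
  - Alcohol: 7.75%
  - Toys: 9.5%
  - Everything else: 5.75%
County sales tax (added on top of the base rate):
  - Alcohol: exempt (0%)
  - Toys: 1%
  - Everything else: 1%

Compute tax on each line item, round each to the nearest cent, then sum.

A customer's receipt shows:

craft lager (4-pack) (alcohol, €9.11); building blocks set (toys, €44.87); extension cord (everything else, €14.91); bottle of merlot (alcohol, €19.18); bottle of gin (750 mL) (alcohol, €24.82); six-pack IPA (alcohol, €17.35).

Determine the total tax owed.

Craft lager (4-pack) €9.11: alcohol → 7.75% + 0% county = 7.75% → €0.71
Building blocks set €44.87: toys → 9.5% + 1% county = 10.5% → €4.71
Extension cord €14.91: everything else → 5.75% + 1% county = 6.75% → €1.01
Bottle of merlot €19.18: alcohol → 7.75% + 0% county = 7.75% → €1.49
Bottle of gin (750 mL) €24.82: alcohol → 7.75% + 0% county = 7.75% → €1.92
Six-pack IPA €17.35: alcohol → 7.75% + 0% county = 7.75% → €1.34
Total tax = €0.71 + €4.71 + €1.01 + €1.49 + €1.92 + €1.34 = €11.18

€11.18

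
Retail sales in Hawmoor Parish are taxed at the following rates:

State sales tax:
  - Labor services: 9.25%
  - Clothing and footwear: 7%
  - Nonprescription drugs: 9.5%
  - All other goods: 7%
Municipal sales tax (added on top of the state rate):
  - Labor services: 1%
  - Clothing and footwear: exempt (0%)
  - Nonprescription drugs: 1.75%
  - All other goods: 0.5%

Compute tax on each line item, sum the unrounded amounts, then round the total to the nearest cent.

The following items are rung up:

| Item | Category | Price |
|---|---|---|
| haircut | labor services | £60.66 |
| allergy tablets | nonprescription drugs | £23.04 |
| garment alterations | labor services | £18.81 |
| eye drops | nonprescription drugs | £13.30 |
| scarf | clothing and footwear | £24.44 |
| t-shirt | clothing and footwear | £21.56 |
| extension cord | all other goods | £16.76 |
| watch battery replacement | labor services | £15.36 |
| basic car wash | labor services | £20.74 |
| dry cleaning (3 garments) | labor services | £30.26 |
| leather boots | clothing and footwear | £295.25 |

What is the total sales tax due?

Haircut £60.66: labor services → 9.25% + 1% municipal = 10.25% → £6.21765
Allergy tablets £23.04: nonprescription drugs → 9.5% + 1.75% municipal = 11.25% → £2.592
Garment alterations £18.81: labor services → 9.25% + 1% municipal = 10.25% → £1.928025
Eye drops £13.30: nonprescription drugs → 9.5% + 1.75% municipal = 11.25% → £1.49625
Scarf £24.44: clothing and footwear → 7% + 0% municipal = 7% → £1.7108
T-shirt £21.56: clothing and footwear → 7% + 0% municipal = 7% → £1.5092
Extension cord £16.76: all other goods → 7% + 0.5% municipal = 7.5% → £1.257
Watch battery replacement £15.36: labor services → 9.25% + 1% municipal = 10.25% → £1.5744
Basic car wash £20.74: labor services → 9.25% + 1% municipal = 10.25% → £2.12585
Dry cleaning (3 garments) £30.26: labor services → 9.25% + 1% municipal = 10.25% → £3.10165
Leather boots £295.25: clothing and footwear → 7% + 0% municipal = 7% → £20.6675
Unrounded tax sum = £44.180325 → £44.18

£44.18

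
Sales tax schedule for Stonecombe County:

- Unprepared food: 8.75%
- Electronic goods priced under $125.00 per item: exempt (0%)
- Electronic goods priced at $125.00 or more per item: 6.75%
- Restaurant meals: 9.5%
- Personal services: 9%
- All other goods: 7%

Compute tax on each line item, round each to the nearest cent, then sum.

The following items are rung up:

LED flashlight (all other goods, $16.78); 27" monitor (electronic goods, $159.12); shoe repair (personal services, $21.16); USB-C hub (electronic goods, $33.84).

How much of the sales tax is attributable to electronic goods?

$10.74

27" monitor $159.12: electronic goods, $125.00 or more → 6.75% → $10.74
USB-C hub $33.84: electronic goods, under $125.00 → 0% → $0.00
Tax on electronic goods = $10.74 + $0.00 = $10.74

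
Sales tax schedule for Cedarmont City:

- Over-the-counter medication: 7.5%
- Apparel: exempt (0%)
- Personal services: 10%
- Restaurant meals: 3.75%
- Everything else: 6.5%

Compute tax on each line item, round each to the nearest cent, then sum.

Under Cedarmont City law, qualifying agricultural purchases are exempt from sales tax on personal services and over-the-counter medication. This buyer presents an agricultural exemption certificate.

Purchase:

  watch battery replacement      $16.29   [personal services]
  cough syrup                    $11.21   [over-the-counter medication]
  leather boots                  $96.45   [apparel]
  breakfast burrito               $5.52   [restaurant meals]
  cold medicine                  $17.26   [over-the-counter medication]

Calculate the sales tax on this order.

$0.21

Watch battery replacement $16.29: personal services, buyer-exempt → 0% → $0.00
Cough syrup $11.21: over-the-counter medication, buyer-exempt → 0% → $0.00
Leather boots $96.45: apparel → 0% → $0.00
Breakfast burrito $5.52: restaurant meals → 3.75% → $0.21
Cold medicine $17.26: over-the-counter medication, buyer-exempt → 0% → $0.00
Total tax = $0.21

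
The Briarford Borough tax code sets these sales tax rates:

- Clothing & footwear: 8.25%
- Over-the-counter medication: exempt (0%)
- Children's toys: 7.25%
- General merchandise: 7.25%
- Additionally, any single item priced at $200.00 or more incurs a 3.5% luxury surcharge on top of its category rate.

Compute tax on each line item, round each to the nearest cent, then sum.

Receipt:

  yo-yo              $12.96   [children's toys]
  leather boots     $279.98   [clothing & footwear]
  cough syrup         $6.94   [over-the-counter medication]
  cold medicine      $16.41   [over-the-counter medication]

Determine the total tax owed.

Yo-yo $12.96: children's toys → 7.25% → $0.94
Leather boots $279.98: clothing & footwear → 8.25% + 3.5% surcharge = 11.75% → $32.90
Cough syrup $6.94: over-the-counter medication → 0% → $0.00
Cold medicine $16.41: over-the-counter medication → 0% → $0.00
Total tax = $0.94 + $32.90 = $33.84

$33.84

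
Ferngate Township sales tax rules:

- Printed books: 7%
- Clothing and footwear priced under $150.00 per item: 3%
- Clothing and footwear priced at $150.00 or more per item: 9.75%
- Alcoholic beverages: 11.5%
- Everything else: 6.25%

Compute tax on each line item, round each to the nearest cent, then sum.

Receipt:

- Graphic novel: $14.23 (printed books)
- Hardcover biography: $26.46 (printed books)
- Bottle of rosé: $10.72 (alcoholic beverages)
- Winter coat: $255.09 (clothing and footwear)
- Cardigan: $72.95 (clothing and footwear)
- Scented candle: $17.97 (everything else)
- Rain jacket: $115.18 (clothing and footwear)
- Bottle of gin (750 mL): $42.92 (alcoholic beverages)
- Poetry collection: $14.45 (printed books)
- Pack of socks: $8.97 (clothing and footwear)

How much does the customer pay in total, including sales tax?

$620.88

Graphic novel $14.23: printed books → 7% → $1.00
Hardcover biography $26.46: printed books → 7% → $1.85
Bottle of rosé $10.72: alcoholic beverages → 11.5% → $1.23
Winter coat $255.09: clothing and footwear, $150.00 or more → 9.75% → $24.87
Cardigan $72.95: clothing and footwear, under $150.00 → 3% → $2.19
Scented candle $17.97: everything else → 6.25% → $1.12
Rain jacket $115.18: clothing and footwear, under $150.00 → 3% → $3.46
Bottle of gin (750 mL) $42.92: alcoholic beverages → 11.5% → $4.94
Poetry collection $14.45: printed books → 7% → $1.01
Pack of socks $8.97: clothing and footwear, under $150.00 → 3% → $0.27
Subtotal = $578.94; tax = $41.94; total due = $620.88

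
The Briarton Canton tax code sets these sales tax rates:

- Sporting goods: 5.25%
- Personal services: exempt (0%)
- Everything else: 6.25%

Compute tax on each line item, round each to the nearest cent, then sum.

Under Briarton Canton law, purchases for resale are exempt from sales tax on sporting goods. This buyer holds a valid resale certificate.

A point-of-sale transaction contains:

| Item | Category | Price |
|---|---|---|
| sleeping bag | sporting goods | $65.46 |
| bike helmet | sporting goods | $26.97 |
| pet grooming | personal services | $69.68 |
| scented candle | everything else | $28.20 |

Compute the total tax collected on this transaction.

Sleeping bag $65.46: sporting goods, buyer-exempt → 0% → $0.00
Bike helmet $26.97: sporting goods, buyer-exempt → 0% → $0.00
Pet grooming $69.68: personal services → 0% → $0.00
Scented candle $28.20: everything else → 6.25% → $1.76
Total tax = $1.76

$1.76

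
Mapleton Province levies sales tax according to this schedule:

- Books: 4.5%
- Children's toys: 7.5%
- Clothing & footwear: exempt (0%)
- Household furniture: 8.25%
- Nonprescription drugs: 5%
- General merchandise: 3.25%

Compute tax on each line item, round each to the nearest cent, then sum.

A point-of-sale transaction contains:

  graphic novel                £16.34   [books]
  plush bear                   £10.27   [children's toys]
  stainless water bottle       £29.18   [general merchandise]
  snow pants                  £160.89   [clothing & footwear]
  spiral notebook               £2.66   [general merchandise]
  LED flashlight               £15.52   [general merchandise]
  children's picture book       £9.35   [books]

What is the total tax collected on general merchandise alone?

£1.54

Stainless water bottle £29.18: general merchandise → 3.25% → £0.95
Spiral notebook £2.66: general merchandise → 3.25% → £0.09
LED flashlight £15.52: general merchandise → 3.25% → £0.50
Tax on general merchandise = £0.95 + £0.09 + £0.50 = £1.54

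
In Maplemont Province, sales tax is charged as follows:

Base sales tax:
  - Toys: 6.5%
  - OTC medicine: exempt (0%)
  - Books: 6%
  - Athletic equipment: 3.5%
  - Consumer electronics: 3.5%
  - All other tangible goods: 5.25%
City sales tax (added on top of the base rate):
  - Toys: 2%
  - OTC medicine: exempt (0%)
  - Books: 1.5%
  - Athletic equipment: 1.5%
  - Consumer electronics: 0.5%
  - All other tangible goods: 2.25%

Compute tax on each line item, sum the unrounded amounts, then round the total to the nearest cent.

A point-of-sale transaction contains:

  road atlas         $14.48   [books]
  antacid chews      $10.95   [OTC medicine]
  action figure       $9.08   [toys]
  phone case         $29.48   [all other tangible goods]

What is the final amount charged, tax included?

Road atlas $14.48: books → 6% + 1.5% city = 7.5% → $1.086
Antacid chews $10.95: OTC medicine → 0% + 0% city = 0% → $0.00
Action figure $9.08: toys → 6.5% + 2% city = 8.5% → $0.7718
Phone case $29.48: all other tangible goods → 5.25% + 2.25% city = 7.5% → $2.211
Subtotal = $63.99; unrounded tax = $4.0688 → $4.07; total due = $68.06

$68.06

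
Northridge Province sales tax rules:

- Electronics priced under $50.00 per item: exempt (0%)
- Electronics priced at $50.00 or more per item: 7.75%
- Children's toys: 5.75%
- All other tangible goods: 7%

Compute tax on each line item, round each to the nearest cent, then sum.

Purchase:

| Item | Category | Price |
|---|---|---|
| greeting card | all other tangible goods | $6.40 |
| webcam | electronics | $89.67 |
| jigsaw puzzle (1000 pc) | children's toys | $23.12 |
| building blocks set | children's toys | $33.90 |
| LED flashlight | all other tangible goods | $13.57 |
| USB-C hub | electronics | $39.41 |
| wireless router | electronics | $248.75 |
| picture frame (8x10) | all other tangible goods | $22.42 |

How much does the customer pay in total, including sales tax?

Greeting card $6.40: all other tangible goods → 7% → $0.45
Webcam $89.67: electronics, $50.00 or more → 7.75% → $6.95
Jigsaw puzzle (1000 pc) $23.12: children's toys → 5.75% → $1.33
Building blocks set $33.90: children's toys → 5.75% → $1.95
LED flashlight $13.57: all other tangible goods → 7% → $0.95
USB-C hub $39.41: electronics, under $50.00 → 0% → $0.00
Wireless router $248.75: electronics, $50.00 or more → 7.75% → $19.28
Picture frame (8x10) $22.42: all other tangible goods → 7% → $1.57
Subtotal = $477.24; tax = $32.48; total due = $509.72

$509.72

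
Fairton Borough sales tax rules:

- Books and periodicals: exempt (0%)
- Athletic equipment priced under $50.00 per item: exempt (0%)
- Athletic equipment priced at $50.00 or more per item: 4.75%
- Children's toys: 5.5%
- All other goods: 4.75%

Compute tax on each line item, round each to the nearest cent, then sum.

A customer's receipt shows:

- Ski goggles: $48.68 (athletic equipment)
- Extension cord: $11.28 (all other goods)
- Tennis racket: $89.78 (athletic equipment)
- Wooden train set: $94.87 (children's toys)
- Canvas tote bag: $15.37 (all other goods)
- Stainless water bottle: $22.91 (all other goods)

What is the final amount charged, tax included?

Ski goggles $48.68: athletic equipment, under $50.00 → 0% → $0.00
Extension cord $11.28: all other goods → 4.75% → $0.54
Tennis racket $89.78: athletic equipment, $50.00 or more → 4.75% → $4.26
Wooden train set $94.87: children's toys → 5.5% → $5.22
Canvas tote bag $15.37: all other goods → 4.75% → $0.73
Stainless water bottle $22.91: all other goods → 4.75% → $1.09
Subtotal = $282.89; tax = $11.84; total due = $294.73

$294.73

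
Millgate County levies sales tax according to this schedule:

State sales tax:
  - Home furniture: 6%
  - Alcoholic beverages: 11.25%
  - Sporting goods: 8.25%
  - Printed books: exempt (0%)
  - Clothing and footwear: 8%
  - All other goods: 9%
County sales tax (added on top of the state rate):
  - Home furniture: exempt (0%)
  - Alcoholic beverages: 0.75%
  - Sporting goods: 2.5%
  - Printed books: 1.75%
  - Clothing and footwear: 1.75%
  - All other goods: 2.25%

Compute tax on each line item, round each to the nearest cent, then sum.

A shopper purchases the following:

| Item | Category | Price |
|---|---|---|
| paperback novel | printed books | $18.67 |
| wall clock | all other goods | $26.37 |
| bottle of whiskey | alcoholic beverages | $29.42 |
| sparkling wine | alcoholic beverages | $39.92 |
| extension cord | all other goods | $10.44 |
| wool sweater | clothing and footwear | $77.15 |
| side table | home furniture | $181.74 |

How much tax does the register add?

Paperback novel $18.67: printed books → 0% + 1.75% county = 1.75% → $0.33
Wall clock $26.37: all other goods → 9% + 2.25% county = 11.25% → $2.97
Bottle of whiskey $29.42: alcoholic beverages → 11.25% + 0.75% county = 12% → $3.53
Sparkling wine $39.92: alcoholic beverages → 11.25% + 0.75% county = 12% → $4.79
Extension cord $10.44: all other goods → 9% + 2.25% county = 11.25% → $1.17
Wool sweater $77.15: clothing and footwear → 8% + 1.75% county = 9.75% → $7.52
Side table $181.74: home furniture → 6% + 0% county = 6% → $10.90
Total tax = $0.33 + $2.97 + $3.53 + $4.79 + $1.17 + $7.52 + $10.90 = $31.21

$31.21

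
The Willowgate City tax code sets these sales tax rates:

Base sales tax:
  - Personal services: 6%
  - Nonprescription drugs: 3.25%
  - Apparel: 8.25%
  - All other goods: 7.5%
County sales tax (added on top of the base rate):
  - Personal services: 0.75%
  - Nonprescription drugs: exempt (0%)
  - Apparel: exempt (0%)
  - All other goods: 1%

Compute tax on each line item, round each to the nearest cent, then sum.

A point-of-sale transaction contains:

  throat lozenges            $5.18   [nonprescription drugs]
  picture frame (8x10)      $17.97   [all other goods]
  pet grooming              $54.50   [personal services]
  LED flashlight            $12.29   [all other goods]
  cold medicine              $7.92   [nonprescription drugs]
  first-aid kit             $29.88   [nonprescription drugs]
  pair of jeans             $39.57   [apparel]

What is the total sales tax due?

Throat lozenges $5.18: nonprescription drugs → 3.25% + 0% county = 3.25% → $0.17
Picture frame (8x10) $17.97: all other goods → 7.5% + 1% county = 8.5% → $1.53
Pet grooming $54.50: personal services → 6% + 0.75% county = 6.75% → $3.68
LED flashlight $12.29: all other goods → 7.5% + 1% county = 8.5% → $1.04
Cold medicine $7.92: nonprescription drugs → 3.25% + 0% county = 3.25% → $0.26
First-aid kit $29.88: nonprescription drugs → 3.25% + 0% county = 3.25% → $0.97
Pair of jeans $39.57: apparel → 8.25% + 0% county = 8.25% → $3.26
Total tax = $0.17 + $1.53 + $3.68 + $1.04 + $0.26 + $0.97 + $3.26 = $10.91

$10.91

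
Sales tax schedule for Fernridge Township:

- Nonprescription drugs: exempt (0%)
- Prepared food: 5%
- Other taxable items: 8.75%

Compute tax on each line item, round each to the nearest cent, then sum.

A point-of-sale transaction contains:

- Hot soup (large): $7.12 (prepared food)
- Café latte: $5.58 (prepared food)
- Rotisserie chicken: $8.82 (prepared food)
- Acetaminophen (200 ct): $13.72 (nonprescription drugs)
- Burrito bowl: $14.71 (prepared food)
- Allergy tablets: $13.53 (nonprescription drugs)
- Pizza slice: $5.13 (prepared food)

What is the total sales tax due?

Hot soup (large) $7.12: prepared food → 5% → $0.36
Café latte $5.58: prepared food → 5% → $0.28
Rotisserie chicken $8.82: prepared food → 5% → $0.44
Acetaminophen (200 ct) $13.72: nonprescription drugs → 0% → $0.00
Burrito bowl $14.71: prepared food → 5% → $0.74
Allergy tablets $13.53: nonprescription drugs → 0% → $0.00
Pizza slice $5.13: prepared food → 5% → $0.26
Total tax = $0.36 + $0.28 + $0.44 + $0.74 + $0.26 = $2.08

$2.08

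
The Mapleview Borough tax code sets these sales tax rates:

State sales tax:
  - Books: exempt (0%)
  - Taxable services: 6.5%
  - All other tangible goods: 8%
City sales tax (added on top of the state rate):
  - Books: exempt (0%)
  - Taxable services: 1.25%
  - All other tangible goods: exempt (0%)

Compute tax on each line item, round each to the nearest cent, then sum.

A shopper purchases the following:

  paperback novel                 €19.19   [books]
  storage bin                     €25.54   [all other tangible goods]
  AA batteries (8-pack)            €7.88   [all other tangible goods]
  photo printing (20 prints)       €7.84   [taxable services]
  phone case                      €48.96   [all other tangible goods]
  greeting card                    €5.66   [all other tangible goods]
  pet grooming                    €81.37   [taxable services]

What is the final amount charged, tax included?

Paperback novel €19.19: books → 0% + 0% city = 0% → €0.00
Storage bin €25.54: all other tangible goods → 8% + 0% city = 8% → €2.04
AA batteries (8-pack) €7.88: all other tangible goods → 8% + 0% city = 8% → €0.63
Photo printing (20 prints) €7.84: taxable services → 6.5% + 1.25% city = 7.75% → €0.61
Phone case €48.96: all other tangible goods → 8% + 0% city = 8% → €3.92
Greeting card €5.66: all other tangible goods → 8% + 0% city = 8% → €0.45
Pet grooming €81.37: taxable services → 6.5% + 1.25% city = 7.75% → €6.31
Subtotal = €196.44; tax = €13.96; total due = €210.40

€210.40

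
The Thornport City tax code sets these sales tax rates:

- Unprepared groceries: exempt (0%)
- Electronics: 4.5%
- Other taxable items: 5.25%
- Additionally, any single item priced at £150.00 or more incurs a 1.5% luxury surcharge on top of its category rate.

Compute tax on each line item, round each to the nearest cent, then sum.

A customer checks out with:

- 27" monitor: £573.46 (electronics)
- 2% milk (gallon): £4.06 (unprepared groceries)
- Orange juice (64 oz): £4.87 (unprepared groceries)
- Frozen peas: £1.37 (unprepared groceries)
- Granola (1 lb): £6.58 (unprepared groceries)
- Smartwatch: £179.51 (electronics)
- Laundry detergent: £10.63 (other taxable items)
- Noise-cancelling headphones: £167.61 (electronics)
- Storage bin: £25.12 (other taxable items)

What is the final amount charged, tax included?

£1030.33

27" monitor £573.46: electronics → 4.5% + 1.5% surcharge = 6% → £34.41
2% milk (gallon) £4.06: unprepared groceries → 0% → £0.00
Orange juice (64 oz) £4.87: unprepared groceries → 0% → £0.00
Frozen peas £1.37: unprepared groceries → 0% → £0.00
Granola (1 lb) £6.58: unprepared groceries → 0% → £0.00
Smartwatch £179.51: electronics → 4.5% + 1.5% surcharge = 6% → £10.77
Laundry detergent £10.63: other taxable items → 5.25% → £0.56
Noise-cancelling headphones £167.61: electronics → 4.5% + 1.5% surcharge = 6% → £10.06
Storage bin £25.12: other taxable items → 5.25% → £1.32
Subtotal = £973.21; tax = £57.12; total due = £1030.33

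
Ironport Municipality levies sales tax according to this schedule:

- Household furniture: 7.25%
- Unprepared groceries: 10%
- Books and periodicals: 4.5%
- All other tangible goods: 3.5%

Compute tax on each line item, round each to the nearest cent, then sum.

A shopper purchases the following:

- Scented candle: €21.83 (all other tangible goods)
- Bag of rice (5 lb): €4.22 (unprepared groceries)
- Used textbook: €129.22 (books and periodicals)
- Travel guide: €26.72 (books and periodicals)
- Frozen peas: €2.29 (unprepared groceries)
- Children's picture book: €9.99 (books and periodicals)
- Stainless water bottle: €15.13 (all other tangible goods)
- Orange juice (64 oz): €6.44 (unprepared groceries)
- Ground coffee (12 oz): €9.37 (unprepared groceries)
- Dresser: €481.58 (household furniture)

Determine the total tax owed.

€45.89

Scented candle €21.83: all other tangible goods → 3.5% → €0.76
Bag of rice (5 lb) €4.22: unprepared groceries → 10% → €0.42
Used textbook €129.22: books and periodicals → 4.5% → €5.81
Travel guide €26.72: books and periodicals → 4.5% → €1.20
Frozen peas €2.29: unprepared groceries → 10% → €0.23
Children's picture book €9.99: books and periodicals → 4.5% → €0.45
Stainless water bottle €15.13: all other tangible goods → 3.5% → €0.53
Orange juice (64 oz) €6.44: unprepared groceries → 10% → €0.64
Ground coffee (12 oz) €9.37: unprepared groceries → 10% → €0.94
Dresser €481.58: household furniture → 7.25% → €34.91
Total tax = €0.76 + €0.42 + €5.81 + €1.20 + €0.23 + €0.45 + €0.53 + €0.64 + €0.94 + €34.91 = €45.89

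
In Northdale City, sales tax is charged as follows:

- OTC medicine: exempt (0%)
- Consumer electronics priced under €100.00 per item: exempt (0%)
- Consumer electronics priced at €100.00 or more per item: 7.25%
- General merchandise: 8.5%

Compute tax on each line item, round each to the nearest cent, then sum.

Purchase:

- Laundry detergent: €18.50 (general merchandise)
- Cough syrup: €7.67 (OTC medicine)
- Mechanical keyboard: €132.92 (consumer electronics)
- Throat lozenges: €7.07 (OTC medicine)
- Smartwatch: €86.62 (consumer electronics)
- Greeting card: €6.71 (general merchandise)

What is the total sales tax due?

€11.78

Laundry detergent €18.50: general merchandise → 8.5% → €1.57
Cough syrup €7.67: OTC medicine → 0% → €0.00
Mechanical keyboard €132.92: consumer electronics, €100.00 or more → 7.25% → €9.64
Throat lozenges €7.07: OTC medicine → 0% → €0.00
Smartwatch €86.62: consumer electronics, under €100.00 → 0% → €0.00
Greeting card €6.71: general merchandise → 8.5% → €0.57
Total tax = €1.57 + €9.64 + €0.57 = €11.78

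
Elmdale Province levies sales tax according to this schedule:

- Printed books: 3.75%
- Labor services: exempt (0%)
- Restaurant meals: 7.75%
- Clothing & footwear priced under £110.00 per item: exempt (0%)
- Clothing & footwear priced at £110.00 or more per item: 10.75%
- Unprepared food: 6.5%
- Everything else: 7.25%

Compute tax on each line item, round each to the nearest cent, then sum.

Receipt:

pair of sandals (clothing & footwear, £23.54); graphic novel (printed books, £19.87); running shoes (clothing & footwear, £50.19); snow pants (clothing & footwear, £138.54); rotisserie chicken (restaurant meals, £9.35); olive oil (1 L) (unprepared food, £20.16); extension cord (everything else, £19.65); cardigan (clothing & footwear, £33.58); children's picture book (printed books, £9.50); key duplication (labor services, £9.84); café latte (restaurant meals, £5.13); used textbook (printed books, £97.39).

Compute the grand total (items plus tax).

Pair of sandals £23.54: clothing & footwear, under £110.00 → 0% → £0.00
Graphic novel £19.87: printed books → 3.75% → £0.75
Running shoes £50.19: clothing & footwear, under £110.00 → 0% → £0.00
Snow pants £138.54: clothing & footwear, £110.00 or more → 10.75% → £14.89
Rotisserie chicken £9.35: restaurant meals → 7.75% → £0.72
Olive oil (1 L) £20.16: unprepared food → 6.5% → £1.31
Extension cord £19.65: everything else → 7.25% → £1.42
Cardigan £33.58: clothing & footwear, under £110.00 → 0% → £0.00
Children's picture book £9.50: printed books → 3.75% → £0.36
Key duplication £9.84: labor services → 0% → £0.00
Café latte £5.13: restaurant meals → 7.75% → £0.40
Used textbook £97.39: printed books → 3.75% → £3.65
Subtotal = £436.74; tax = £23.50; total due = £460.24

£460.24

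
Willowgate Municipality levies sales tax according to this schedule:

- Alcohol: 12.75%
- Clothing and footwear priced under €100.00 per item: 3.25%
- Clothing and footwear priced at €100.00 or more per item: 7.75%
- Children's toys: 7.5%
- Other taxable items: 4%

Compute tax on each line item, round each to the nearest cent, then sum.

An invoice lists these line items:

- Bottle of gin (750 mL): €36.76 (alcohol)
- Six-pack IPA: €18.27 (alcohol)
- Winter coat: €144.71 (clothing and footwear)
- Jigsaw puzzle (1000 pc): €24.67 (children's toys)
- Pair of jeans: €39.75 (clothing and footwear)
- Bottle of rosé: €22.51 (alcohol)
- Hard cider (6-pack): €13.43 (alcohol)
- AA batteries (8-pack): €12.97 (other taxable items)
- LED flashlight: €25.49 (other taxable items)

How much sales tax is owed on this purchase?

€27.50

Bottle of gin (750 mL) €36.76: alcohol → 12.75% → €4.69
Six-pack IPA €18.27: alcohol → 12.75% → €2.33
Winter coat €144.71: clothing and footwear, €100.00 or more → 7.75% → €11.22
Jigsaw puzzle (1000 pc) €24.67: children's toys → 7.5% → €1.85
Pair of jeans €39.75: clothing and footwear, under €100.00 → 3.25% → €1.29
Bottle of rosé €22.51: alcohol → 12.75% → €2.87
Hard cider (6-pack) €13.43: alcohol → 12.75% → €1.71
AA batteries (8-pack) €12.97: other taxable items → 4% → €0.52
LED flashlight €25.49: other taxable items → 4% → €1.02
Total tax = €4.69 + €2.33 + €11.22 + €1.85 + €1.29 + €2.87 + €1.71 + €0.52 + €1.02 = €27.50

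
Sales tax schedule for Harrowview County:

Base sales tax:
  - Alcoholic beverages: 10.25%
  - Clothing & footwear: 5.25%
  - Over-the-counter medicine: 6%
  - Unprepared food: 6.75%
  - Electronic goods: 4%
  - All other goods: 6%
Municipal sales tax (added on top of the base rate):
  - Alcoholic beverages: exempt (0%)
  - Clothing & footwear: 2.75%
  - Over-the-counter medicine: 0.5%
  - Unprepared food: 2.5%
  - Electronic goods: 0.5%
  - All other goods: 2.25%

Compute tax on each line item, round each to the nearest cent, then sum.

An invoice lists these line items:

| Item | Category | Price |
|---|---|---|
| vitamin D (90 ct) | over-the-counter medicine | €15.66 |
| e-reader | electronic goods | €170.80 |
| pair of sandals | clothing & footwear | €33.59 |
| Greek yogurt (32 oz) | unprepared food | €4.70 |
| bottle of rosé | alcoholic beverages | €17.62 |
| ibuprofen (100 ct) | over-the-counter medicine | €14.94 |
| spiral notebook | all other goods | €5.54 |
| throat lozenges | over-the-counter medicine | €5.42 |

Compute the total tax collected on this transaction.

Vitamin D (90 ct) €15.66: over-the-counter medicine → 6% + 0.5% municipal = 6.5% → €1.02
E-reader €170.80: electronic goods → 4% + 0.5% municipal = 4.5% → €7.69
Pair of sandals €33.59: clothing & footwear → 5.25% + 2.75% municipal = 8% → €2.69
Greek yogurt (32 oz) €4.70: unprepared food → 6.75% + 2.5% municipal = 9.25% → €0.43
Bottle of rosé €17.62: alcoholic beverages → 10.25% + 0% municipal = 10.25% → €1.81
Ibuprofen (100 ct) €14.94: over-the-counter medicine → 6% + 0.5% municipal = 6.5% → €0.97
Spiral notebook €5.54: all other goods → 6% + 2.25% municipal = 8.25% → €0.46
Throat lozenges €5.42: over-the-counter medicine → 6% + 0.5% municipal = 6.5% → €0.35
Total tax = €1.02 + €7.69 + €2.69 + €0.43 + €1.81 + €0.97 + €0.46 + €0.35 = €15.42

€15.42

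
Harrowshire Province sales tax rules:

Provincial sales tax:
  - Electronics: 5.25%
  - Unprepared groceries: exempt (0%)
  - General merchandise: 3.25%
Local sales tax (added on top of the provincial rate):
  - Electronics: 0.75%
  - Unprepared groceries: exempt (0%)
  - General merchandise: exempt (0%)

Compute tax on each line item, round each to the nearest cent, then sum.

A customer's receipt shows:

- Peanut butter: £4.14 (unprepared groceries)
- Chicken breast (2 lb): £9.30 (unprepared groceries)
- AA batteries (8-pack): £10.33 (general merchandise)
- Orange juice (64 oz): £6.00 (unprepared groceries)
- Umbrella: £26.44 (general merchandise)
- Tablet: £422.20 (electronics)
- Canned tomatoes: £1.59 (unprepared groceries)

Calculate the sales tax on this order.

Peanut butter £4.14: unprepared groceries → 0% + 0% local = 0% → £0.00
Chicken breast (2 lb) £9.30: unprepared groceries → 0% + 0% local = 0% → £0.00
AA batteries (8-pack) £10.33: general merchandise → 3.25% + 0% local = 3.25% → £0.34
Orange juice (64 oz) £6.00: unprepared groceries → 0% + 0% local = 0% → £0.00
Umbrella £26.44: general merchandise → 3.25% + 0% local = 3.25% → £0.86
Tablet £422.20: electronics → 5.25% + 0.75% local = 6% → £25.33
Canned tomatoes £1.59: unprepared groceries → 0% + 0% local = 0% → £0.00
Total tax = £0.34 + £0.86 + £25.33 = £26.53

£26.53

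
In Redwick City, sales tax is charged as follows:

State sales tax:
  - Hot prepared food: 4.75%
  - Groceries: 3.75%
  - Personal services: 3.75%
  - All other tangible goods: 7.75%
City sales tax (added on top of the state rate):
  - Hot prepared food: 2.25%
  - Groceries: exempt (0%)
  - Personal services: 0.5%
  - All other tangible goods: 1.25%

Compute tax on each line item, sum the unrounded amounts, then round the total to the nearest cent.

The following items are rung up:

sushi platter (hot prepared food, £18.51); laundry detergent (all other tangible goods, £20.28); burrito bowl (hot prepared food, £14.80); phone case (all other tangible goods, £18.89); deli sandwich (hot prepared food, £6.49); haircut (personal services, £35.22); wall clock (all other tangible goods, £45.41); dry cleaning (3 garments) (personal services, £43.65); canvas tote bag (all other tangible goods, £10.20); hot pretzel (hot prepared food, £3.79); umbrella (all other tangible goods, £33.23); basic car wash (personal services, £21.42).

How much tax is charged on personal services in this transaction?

£4.26

Haircut £35.22: personal services → 3.75% + 0.5% city = 4.25% → £1.49685
Dry cleaning (3 garments) £43.65: personal services → 3.75% + 0.5% city = 4.25% → £1.855125
Basic car wash £21.42: personal services → 3.75% + 0.5% city = 4.25% → £0.91035
Tax on personal services: unrounded sum = £4.262325 → £4.26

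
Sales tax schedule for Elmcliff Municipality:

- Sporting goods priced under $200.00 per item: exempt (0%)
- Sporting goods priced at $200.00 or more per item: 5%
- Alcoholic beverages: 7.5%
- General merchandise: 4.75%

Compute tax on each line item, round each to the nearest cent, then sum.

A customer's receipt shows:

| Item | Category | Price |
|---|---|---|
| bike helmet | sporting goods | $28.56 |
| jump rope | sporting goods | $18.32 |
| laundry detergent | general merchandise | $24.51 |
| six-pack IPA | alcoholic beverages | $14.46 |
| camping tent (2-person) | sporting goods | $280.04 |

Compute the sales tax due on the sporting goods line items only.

Bike helmet $28.56: sporting goods, under $200.00 → 0% → $0.00
Jump rope $18.32: sporting goods, under $200.00 → 0% → $0.00
Camping tent (2-person) $280.04: sporting goods, $200.00 or more → 5% → $14.00
Tax on sporting goods = $0.00 + $0.00 + $14.00 = $14.00

$14.00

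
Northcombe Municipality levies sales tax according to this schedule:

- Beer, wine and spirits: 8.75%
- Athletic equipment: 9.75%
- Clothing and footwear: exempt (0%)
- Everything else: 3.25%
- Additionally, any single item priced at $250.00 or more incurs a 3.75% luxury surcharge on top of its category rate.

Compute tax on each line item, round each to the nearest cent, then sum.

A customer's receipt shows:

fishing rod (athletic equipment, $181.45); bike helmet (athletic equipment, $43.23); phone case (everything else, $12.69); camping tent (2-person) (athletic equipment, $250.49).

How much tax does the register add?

$56.13

Fishing rod $181.45: athletic equipment → 9.75% → $17.69
Bike helmet $43.23: athletic equipment → 9.75% → $4.21
Phone case $12.69: everything else → 3.25% → $0.41
Camping tent (2-person) $250.49: athletic equipment → 9.75% + 3.75% surcharge = 13.5% → $33.82
Total tax = $17.69 + $4.21 + $0.41 + $33.82 = $56.13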